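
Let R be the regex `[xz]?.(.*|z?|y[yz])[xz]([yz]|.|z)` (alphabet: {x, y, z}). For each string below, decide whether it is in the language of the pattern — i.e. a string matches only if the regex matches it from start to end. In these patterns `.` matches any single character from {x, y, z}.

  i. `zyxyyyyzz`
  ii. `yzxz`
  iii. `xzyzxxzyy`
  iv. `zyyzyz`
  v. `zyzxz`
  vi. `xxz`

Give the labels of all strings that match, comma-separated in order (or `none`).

i, ii, v, vi

i → match
ii → match
iii → no match
iv → no match
v → match
vi → match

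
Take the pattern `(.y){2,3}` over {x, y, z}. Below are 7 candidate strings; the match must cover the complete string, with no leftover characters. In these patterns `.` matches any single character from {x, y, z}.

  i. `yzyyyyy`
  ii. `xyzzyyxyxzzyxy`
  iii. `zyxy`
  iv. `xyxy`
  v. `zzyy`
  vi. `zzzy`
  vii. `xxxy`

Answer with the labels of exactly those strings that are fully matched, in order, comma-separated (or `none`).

i. `yzyyyyy` → no match
ii → no match
iii. `zyxy` → match
iv. `xyxy` → match
v. `zzyy` → no match
vi. `zzzy` → no match
vii. `xxxy` → no match

iii, iv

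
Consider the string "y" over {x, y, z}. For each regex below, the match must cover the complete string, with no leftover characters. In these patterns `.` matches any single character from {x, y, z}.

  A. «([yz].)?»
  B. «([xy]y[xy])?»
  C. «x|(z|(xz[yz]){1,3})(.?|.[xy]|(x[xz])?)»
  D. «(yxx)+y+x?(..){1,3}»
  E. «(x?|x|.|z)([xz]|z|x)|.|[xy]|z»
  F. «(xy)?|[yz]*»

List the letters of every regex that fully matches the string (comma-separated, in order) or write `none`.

E, F

A → no match
B → no match
C → no match
D → no match — must start with "yxx"
E → match
F → match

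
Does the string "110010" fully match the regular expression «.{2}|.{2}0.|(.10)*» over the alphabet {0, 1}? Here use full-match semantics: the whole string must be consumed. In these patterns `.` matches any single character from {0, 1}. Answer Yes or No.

Yes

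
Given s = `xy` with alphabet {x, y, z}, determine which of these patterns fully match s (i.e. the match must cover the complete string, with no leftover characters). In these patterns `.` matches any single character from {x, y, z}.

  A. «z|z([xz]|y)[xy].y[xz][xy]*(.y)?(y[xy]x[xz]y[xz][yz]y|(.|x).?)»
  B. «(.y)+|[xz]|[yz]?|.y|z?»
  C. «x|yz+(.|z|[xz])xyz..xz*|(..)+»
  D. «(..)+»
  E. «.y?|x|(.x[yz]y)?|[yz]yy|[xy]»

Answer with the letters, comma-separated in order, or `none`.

A → no match — must start with `z`
B → match
C → match
D → match
E → match

B, C, D, E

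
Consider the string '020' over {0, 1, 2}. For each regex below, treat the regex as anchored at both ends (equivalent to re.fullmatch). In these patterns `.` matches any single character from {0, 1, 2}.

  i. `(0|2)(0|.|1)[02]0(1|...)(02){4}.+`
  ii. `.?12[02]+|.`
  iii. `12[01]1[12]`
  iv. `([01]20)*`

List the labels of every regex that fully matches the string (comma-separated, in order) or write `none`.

i → no match
ii → no match
iii → no match — must start with '12'
iv → match

iv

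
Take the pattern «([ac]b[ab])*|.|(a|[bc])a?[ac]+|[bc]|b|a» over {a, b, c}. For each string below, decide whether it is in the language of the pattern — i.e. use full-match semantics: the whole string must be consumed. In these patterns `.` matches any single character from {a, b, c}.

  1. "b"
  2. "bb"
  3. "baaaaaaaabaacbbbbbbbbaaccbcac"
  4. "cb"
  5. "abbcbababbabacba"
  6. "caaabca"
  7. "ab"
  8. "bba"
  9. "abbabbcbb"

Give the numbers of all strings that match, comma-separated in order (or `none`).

1 → match
2 → no match
3 → no match
4 → no match
5 → no match
6 → no match
7 → no match
8 → no match
9 → match

1, 9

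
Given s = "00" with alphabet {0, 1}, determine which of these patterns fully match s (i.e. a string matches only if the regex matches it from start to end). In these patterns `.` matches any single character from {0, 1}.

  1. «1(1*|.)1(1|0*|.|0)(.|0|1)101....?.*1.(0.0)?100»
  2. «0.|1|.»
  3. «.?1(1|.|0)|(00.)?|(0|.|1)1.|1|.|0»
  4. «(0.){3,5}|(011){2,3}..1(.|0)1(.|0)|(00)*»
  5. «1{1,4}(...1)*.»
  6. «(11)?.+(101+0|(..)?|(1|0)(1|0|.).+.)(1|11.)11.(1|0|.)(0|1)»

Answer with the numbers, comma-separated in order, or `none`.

1 → no match — must start with "1"
2 → match
3 → no match
4 → match
5 → no match — must start with "1"
6 → no match

2, 4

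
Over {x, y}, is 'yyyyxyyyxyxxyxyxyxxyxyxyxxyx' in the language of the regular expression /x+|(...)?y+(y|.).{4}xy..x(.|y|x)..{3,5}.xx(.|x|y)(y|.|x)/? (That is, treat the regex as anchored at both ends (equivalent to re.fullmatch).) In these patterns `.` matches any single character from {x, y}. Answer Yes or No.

No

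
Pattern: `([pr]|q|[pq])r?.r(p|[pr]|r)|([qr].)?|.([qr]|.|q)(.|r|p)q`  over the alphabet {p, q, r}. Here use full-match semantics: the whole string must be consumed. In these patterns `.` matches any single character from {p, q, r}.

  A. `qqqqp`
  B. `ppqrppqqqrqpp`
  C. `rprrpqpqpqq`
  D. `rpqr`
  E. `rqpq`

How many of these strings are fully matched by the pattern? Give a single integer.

1

A → no match
B → no match
C → no match
D → no match
E → match
Total matched: 1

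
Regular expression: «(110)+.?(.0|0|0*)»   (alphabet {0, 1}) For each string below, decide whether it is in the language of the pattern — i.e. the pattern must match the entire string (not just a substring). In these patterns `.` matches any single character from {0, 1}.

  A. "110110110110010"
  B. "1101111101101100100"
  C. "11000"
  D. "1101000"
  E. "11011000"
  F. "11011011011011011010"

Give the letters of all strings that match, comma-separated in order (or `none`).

A, C, D, E, F

A → match
B → no match
C → match
D → match
E → match
F → match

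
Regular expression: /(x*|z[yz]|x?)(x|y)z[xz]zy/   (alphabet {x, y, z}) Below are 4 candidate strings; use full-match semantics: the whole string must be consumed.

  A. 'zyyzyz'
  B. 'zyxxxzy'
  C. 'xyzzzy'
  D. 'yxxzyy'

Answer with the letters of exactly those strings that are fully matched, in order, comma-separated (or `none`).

A → no match — must end with 'zy'
B → no match
C → match
D → no match — must end with 'zy'

C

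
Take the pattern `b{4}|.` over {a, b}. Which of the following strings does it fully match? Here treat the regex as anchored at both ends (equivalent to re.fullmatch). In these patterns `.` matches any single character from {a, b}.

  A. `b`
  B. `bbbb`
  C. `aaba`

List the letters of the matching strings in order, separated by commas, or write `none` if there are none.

A, B

A → match
B → match
C → no match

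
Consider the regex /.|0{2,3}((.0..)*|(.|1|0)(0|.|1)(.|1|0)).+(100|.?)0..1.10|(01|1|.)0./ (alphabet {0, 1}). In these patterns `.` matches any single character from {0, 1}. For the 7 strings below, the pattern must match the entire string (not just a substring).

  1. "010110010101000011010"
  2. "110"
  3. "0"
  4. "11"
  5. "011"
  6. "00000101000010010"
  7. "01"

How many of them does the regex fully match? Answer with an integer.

1

1 → no match
2. "110" → no match
3. "0" → match
4. "11" → no match
5. "011" → no match
6 → no match
7. "01" → no match
Total matched: 1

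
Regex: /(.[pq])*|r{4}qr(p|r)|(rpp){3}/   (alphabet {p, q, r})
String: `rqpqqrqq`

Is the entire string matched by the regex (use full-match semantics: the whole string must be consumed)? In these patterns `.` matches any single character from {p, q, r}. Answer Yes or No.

No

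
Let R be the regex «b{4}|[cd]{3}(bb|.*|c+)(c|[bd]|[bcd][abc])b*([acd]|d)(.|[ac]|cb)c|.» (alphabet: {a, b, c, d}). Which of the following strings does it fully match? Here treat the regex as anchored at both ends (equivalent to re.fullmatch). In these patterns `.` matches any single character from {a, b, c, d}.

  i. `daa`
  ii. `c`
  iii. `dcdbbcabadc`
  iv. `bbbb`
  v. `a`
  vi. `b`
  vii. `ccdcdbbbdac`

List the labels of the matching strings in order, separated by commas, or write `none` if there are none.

i → no match
ii → match
iii → match
iv → match
v → match
vi → match
vii → match

ii, iii, iv, v, vi, vii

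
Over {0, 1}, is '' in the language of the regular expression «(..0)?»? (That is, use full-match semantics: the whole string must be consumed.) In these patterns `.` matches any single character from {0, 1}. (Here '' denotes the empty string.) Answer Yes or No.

Yes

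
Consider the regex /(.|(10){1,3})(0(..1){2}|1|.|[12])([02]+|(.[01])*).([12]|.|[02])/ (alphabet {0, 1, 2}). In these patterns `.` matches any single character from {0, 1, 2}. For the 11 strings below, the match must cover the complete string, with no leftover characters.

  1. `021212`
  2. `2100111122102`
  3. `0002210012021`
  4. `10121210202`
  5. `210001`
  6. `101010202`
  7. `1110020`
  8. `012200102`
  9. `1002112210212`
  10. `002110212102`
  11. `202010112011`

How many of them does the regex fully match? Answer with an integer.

5

1. `021212` → no match
2 → no match
3 → no match
4. `10121210202` → no match
5. `210001` → match
6. `101010202` → match
7. `1110020` → no match
8. `012200102` → no match
9 → match
10. `002110212102` → match
11. `202010112011` → match
Total matched: 5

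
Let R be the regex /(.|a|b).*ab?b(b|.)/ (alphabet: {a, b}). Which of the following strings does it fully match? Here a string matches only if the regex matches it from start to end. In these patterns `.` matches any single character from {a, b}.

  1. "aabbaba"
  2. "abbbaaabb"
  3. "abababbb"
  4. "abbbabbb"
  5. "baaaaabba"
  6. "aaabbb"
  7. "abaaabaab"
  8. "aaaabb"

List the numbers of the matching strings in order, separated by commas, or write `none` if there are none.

1, 2, 3, 4, 5, 6, 8

1 → match
2 → match
3 → match
4 → match
5 → match
6 → match
7 → no match
8 → match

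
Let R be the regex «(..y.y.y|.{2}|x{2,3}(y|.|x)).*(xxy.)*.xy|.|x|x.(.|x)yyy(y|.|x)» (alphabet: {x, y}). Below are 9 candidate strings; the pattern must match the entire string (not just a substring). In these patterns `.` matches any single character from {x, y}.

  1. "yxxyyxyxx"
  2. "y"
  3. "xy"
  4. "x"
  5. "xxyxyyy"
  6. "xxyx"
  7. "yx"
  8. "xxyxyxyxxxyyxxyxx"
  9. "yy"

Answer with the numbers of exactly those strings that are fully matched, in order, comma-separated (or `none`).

2, 4

1 → no match
2 → match
3 → no match
4 → match
5 → no match
6 → no match
7 → no match
8 → no match
9 → no match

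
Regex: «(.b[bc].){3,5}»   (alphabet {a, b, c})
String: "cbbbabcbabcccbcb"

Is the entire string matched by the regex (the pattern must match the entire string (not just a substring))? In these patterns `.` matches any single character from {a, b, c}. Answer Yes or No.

Yes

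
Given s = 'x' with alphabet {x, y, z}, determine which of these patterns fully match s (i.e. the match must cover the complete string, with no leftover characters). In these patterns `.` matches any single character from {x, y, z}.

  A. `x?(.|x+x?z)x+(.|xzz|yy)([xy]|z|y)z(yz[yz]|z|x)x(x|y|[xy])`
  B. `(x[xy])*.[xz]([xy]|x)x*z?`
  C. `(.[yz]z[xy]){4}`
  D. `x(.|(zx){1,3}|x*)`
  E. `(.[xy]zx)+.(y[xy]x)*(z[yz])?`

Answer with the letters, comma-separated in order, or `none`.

D

A → no match
B → no match
C → no match
D → match
E → no match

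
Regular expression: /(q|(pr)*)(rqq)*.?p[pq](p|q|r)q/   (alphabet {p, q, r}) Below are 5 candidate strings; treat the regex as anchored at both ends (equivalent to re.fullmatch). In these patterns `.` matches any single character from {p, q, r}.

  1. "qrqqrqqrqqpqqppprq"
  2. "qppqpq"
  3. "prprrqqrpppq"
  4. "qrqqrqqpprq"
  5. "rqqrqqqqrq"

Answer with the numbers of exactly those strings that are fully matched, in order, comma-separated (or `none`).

2, 3, 4

1 → no match
2 → match
3 → match
4 → match
5 → no match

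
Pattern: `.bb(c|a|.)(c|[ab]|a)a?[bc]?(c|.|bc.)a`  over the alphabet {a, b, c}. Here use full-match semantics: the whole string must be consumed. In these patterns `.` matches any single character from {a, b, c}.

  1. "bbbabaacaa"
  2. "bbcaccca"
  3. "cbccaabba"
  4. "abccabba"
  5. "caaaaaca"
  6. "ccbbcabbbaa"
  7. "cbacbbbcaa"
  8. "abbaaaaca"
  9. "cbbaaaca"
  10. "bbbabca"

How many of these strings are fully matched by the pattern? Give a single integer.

2

1 → no match
2 → no match
3 → no match
4 → no match
5 → no match
6 → no match
7 → no match
8 → no match
9 → match
10 → match
Total matched: 2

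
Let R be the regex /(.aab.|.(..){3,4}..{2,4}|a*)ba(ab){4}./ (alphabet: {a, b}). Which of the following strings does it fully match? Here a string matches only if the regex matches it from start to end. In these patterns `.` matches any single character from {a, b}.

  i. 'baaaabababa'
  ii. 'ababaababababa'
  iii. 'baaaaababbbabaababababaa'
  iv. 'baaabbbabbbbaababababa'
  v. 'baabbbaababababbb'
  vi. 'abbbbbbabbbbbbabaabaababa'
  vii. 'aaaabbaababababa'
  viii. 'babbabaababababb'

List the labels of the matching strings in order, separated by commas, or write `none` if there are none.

iv

i. 'baaaabababa' → no match
ii → no match
iii → no match
iv → match
v → no match
vi → no match
vii → no match
viii → no match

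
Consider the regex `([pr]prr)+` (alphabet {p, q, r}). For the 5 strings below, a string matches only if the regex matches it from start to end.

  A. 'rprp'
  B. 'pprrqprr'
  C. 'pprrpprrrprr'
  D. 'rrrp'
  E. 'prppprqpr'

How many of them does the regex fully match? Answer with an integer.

1

A → no match — must end with 'prr'
B → no match
C → match
D → no match — must end with 'prr'
E → no match — must end with 'prr'
Total matched: 1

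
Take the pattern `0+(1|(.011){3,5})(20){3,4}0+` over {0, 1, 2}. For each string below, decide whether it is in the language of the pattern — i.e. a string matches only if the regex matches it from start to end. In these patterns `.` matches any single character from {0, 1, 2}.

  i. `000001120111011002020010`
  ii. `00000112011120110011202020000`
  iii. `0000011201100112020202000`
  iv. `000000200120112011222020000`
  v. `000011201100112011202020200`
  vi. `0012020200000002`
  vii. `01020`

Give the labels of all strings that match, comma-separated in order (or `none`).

iii, v

i → no match
ii → no match
iii → match
iv → no match
v → match
vi → no match — must end with `0`
vii → no match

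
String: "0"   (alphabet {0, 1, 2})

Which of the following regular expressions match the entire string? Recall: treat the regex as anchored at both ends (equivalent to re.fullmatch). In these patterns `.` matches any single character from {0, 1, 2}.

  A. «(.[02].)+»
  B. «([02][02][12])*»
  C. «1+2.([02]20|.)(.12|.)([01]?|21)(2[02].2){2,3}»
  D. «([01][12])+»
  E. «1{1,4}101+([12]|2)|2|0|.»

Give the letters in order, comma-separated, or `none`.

E

A → no match
B → no match
C → no match — must start with "1"
D → no match
E → match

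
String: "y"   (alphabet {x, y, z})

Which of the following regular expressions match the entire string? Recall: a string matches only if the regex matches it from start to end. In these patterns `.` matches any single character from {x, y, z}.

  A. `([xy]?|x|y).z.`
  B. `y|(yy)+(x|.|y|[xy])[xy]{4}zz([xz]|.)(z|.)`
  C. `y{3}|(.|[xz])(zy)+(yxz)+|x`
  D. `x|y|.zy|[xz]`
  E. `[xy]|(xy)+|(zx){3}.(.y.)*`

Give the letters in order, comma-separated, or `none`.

B, D, E

A → no match
B → match
C → no match
D → match
E → match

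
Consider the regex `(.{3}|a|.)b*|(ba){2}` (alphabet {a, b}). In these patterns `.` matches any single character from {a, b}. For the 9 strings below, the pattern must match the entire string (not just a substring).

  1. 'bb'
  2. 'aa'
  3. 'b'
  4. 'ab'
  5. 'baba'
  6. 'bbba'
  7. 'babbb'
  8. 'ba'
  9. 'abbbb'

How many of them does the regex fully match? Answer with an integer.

6

1 → match
2 → no match
3 → match
4 → match
5 → match
6 → no match
7 → match
8 → no match
9 → match
Total matched: 6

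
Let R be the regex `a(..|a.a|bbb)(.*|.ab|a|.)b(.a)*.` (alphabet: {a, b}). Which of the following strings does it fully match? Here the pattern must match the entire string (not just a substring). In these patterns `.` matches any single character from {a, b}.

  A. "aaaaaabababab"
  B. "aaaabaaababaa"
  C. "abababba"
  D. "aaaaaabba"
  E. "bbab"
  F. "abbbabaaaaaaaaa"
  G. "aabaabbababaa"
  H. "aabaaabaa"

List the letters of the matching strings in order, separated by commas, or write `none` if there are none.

A → no match
B → no match
C → match
D → match
E → no match — must start with "a"
F → match
G → match
H → no match

C, D, F, G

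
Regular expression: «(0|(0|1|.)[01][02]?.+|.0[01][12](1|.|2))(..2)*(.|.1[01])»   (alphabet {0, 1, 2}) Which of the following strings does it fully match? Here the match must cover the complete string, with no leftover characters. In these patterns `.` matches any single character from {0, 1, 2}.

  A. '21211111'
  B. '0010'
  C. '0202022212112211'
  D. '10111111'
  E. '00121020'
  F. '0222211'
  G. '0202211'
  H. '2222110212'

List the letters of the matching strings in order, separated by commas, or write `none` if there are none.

A → match
B → match
C → match
D → match
E → match
F → match
G → match
H → no match

A, B, C, D, E, F, G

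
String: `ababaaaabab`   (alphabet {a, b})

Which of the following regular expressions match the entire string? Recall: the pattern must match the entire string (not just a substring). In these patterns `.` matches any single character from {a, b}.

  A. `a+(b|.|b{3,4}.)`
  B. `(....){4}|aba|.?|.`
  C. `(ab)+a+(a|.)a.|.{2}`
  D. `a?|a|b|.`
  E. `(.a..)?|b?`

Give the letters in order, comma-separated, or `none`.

C

A → no match
B → no match
C → match
D → no match
E → no match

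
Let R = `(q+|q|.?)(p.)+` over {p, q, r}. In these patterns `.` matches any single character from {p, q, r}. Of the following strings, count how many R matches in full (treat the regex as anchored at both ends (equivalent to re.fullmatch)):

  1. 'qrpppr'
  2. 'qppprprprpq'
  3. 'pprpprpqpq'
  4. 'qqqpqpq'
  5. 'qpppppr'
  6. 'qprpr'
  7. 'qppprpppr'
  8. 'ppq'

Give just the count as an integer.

1. 'qrpppr' → no match
2. 'qppprprprpq' → match
3. 'pprpprpqpq' → no match
4. 'qqqpqpq' → match
5. 'qpppppr' → match
6. 'qprpr' → match
7. 'qppprpppr' → match
8. 'ppq' → match
Total matched: 6

6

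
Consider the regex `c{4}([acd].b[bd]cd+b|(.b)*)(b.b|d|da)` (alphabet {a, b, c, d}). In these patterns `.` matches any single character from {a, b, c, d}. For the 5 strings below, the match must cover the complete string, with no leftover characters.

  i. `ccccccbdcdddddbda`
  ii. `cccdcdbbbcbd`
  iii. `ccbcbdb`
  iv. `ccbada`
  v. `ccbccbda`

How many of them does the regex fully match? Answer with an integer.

1

i → match
ii. `cccdcdbbbcbd` → no match
iii. `ccbcbdb` → no match
iv. `ccbada` → no match
v. `ccbccbda` → no match
Total matched: 1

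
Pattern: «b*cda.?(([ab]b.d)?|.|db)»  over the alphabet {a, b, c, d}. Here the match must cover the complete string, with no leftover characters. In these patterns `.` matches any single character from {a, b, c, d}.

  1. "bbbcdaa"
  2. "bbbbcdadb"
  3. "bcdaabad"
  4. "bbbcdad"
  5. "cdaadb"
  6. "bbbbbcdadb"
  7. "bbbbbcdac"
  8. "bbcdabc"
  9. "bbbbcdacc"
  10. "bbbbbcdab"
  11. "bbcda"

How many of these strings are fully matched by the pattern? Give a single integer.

1 → match
2 → match
3 → match
4 → match
5 → match
6 → match
7 → match
8 → match
9 → match
10 → match
11 → match
Total matched: 11

11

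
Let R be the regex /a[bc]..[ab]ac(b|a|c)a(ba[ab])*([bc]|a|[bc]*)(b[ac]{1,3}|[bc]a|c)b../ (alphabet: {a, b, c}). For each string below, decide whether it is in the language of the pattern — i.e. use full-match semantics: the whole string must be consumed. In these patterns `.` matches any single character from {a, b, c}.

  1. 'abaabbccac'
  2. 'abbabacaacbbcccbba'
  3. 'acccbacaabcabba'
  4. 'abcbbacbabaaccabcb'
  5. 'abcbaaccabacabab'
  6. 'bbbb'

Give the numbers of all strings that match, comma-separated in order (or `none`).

2, 3, 4, 5

1 → no match
2 → match
3 → match
4 → match
5 → match
6 → no match — must start with 'a'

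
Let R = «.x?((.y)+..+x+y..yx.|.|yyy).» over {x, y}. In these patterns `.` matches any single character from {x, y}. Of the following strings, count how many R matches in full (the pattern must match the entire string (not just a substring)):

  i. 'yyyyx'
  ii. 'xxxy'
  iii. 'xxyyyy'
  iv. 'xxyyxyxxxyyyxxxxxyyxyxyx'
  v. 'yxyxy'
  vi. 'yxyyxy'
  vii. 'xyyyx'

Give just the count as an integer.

5

i → match
ii → match
iii → match
iv → match
v → no match
vi → no match
vii → match
Total matched: 5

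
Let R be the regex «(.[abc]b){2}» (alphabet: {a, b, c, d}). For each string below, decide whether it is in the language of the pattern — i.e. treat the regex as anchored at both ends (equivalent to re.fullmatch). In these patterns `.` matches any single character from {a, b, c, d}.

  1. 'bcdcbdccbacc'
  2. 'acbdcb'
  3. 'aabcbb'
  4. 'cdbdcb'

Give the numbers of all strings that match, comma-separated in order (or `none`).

1 → no match — must end with 'b'
2 → match
3 → match
4 → no match

2, 3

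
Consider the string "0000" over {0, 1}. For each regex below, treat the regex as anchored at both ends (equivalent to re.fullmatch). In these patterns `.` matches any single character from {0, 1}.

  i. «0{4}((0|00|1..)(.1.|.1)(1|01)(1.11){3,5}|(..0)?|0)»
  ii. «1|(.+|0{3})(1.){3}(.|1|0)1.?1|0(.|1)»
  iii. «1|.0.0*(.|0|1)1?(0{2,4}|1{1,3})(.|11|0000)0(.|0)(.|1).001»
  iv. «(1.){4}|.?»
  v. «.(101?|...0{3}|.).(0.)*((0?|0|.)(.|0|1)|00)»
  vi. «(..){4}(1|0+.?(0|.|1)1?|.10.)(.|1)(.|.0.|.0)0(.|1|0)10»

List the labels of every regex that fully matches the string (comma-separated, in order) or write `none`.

i, v

i → match
ii → no match
iii → no match
iv → no match
v → match
vi → no match — must end with "10"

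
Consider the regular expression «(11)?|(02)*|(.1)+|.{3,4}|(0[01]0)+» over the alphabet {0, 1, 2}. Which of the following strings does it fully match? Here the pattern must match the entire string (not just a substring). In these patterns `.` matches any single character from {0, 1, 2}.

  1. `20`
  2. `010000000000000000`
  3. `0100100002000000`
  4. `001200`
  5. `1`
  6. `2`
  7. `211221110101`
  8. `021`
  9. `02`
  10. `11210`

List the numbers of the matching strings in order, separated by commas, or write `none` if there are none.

1 → no match
2 → match
3 → no match
4 → no match
5 → no match
6 → no match
7 → no match
8 → match
9 → match
10 → no match

2, 8, 9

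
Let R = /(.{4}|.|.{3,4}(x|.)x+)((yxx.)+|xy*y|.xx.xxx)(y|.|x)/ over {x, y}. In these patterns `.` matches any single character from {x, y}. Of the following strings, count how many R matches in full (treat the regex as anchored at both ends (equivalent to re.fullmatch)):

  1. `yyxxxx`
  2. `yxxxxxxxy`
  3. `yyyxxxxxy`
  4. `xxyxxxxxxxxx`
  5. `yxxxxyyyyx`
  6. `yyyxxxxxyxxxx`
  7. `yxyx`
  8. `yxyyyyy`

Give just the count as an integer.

7

1 → match
2 → match
3 → no match
4 → match
5 → match
6 → match
7 → match
8 → match
Total matched: 7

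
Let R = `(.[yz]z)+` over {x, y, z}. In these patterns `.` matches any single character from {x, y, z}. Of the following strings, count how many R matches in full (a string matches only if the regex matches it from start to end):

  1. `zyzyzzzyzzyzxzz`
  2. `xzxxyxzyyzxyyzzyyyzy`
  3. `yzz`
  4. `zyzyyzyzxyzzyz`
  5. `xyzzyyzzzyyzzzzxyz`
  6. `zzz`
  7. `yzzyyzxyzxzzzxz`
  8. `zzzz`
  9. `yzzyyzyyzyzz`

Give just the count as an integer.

4

1 → match
2 → no match — must end with `z`
3 → match
4 → no match
5 → no match
6 → match
7 → no match
8 → no match
9 → match
Total matched: 4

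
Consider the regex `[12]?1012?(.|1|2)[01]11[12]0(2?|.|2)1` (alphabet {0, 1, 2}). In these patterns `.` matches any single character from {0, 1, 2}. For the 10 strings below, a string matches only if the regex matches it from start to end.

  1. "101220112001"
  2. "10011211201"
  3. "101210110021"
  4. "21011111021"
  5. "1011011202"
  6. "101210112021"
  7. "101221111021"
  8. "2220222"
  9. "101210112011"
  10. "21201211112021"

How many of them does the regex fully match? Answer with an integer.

1 → match
2 → no match
3 → no match
4 → no match
5 → no match — must end with "1"
6 → match
7 → match
8 → no match — must end with "1"
9 → match
10 → no match
Total matched: 4

4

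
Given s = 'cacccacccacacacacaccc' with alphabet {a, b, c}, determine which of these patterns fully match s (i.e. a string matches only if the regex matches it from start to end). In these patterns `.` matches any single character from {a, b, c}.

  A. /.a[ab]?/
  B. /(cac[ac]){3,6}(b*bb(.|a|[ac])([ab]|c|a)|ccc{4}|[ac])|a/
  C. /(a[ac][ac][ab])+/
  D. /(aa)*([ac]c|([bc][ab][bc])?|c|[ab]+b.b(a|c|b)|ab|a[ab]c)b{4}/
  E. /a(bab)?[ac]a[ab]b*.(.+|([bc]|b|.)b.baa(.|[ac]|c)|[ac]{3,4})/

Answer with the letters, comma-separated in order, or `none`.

B

A → no match
B → match
C → no match — must start with 'a'
D → no match — must end with 'b'
E → no match — must start with 'a'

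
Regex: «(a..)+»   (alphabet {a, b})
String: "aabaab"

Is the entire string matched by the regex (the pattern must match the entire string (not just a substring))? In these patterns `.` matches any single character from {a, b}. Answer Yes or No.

Yes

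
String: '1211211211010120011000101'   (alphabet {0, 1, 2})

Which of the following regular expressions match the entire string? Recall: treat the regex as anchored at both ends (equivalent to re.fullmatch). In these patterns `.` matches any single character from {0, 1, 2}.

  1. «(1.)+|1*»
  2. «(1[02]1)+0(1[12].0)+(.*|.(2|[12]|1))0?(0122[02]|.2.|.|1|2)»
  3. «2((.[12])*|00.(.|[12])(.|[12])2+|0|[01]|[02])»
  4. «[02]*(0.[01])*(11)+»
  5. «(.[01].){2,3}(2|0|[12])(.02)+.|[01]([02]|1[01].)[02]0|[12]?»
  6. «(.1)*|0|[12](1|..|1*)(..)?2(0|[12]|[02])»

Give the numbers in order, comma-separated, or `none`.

2

1 → no match
2 → match
3 → no match — must start with '2'
4 → no match — must end with '11'
5 → no match
6 → no match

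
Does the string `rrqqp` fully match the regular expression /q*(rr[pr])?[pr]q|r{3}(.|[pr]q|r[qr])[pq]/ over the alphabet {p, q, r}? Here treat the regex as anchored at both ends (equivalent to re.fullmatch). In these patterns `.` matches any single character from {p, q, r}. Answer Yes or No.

No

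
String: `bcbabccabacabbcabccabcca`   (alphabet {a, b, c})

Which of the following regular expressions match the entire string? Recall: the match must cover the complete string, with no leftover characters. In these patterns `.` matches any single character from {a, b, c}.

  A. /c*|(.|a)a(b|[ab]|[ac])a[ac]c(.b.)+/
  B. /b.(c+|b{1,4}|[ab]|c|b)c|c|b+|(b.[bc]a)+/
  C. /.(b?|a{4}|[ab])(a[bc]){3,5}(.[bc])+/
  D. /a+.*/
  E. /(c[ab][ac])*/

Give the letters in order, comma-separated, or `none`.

A → no match
B → match
C → no match
D → no match — must start with `a`
E → no match

B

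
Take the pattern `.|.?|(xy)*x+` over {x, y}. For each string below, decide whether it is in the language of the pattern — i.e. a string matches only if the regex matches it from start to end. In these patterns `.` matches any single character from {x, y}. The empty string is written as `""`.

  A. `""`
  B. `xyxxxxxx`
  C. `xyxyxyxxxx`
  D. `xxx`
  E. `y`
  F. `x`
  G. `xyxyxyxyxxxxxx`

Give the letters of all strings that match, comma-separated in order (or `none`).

A, B, C, D, E, F, G

A → match
B → match
C → match
D → match
E → match
F → match
G → match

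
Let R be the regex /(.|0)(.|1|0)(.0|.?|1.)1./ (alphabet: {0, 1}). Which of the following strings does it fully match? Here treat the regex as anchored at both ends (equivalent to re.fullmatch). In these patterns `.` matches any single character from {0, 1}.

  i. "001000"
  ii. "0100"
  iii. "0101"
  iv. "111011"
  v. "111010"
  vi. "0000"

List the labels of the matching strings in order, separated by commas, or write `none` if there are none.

i → no match
ii → no match
iii → no match
iv → match
v → match
vi → no match

iv, v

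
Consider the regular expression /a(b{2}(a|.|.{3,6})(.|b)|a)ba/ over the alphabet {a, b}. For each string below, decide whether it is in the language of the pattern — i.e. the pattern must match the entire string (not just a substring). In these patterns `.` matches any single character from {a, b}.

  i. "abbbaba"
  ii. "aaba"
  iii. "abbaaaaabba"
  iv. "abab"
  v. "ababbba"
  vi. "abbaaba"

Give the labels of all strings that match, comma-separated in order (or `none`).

i → match
ii → match
iii → match
iv → no match — must end with "ba"
v → no match
vi → match

i, ii, iii, vi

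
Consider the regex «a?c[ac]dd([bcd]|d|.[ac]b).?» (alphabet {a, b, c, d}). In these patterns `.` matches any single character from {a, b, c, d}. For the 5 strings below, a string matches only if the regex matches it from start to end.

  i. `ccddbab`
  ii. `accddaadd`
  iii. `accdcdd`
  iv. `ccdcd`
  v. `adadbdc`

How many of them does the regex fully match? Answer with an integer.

1

i → match
ii → no match
iii → no match
iv → no match
v → no match
Total matched: 1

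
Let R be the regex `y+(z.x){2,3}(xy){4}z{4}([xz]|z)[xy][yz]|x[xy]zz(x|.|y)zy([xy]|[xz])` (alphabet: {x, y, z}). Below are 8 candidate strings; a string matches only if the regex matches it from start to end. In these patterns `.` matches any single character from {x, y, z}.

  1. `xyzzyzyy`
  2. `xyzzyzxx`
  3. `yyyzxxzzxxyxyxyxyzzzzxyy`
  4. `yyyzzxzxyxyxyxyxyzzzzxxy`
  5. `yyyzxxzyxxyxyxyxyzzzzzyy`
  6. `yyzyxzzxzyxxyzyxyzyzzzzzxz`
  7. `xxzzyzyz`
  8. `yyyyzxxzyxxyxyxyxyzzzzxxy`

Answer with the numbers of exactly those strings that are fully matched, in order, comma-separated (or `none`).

1, 3, 5, 7, 8

1. `xyzzyzyy` → match
2. `xyzzyzxx` → no match
3 → match
4 → no match
5 → match
6 → no match
7. `xxzzyzyz` → match
8 → match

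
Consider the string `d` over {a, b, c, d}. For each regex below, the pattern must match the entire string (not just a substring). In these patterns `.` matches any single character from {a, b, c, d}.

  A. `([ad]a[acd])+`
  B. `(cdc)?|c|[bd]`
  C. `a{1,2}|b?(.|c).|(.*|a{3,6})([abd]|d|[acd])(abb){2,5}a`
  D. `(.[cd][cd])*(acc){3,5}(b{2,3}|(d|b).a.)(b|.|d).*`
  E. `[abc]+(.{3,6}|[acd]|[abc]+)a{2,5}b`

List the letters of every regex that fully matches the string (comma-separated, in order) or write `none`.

B

A → no match
B → match
C → no match
D → no match
E → no match — must end with `ab`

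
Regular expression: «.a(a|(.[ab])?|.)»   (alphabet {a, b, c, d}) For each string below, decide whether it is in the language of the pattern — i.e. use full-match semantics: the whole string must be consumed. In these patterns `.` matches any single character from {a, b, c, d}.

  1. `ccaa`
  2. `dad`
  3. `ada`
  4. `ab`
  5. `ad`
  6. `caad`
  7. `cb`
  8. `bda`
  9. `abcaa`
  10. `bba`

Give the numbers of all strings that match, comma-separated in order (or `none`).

1. `ccaa` → no match
2. `dad` → match
3. `ada` → no match
4. `ab` → no match
5. `ad` → no match
6. `caad` → no match
7. `cb` → no match
8. `bda` → no match
9. `abcaa` → no match
10. `bba` → no match

2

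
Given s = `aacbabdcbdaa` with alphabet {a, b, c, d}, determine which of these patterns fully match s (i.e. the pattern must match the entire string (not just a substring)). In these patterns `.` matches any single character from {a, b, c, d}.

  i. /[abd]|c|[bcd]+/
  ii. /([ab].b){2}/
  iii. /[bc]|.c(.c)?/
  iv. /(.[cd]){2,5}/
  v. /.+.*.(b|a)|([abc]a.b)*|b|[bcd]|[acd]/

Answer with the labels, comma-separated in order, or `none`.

v

i → no match
ii → no match — must end with `b`
iii → no match
iv → no match
v → match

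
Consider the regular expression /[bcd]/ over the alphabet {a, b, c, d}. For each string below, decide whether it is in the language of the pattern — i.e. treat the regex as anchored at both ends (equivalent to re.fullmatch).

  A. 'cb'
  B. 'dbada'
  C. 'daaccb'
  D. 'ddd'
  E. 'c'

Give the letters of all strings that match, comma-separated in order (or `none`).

A → no match
B → no match
C → no match
D → no match
E → match

E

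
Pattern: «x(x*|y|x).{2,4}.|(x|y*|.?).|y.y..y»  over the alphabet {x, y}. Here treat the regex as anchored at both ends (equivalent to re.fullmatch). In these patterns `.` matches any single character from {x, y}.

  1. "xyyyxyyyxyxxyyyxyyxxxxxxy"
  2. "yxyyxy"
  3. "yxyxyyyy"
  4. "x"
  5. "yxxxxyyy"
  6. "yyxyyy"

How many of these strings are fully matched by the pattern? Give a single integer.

2

1 → no match
2 → match
3 → no match
4 → match
5 → no match
6 → no match
Total matched: 2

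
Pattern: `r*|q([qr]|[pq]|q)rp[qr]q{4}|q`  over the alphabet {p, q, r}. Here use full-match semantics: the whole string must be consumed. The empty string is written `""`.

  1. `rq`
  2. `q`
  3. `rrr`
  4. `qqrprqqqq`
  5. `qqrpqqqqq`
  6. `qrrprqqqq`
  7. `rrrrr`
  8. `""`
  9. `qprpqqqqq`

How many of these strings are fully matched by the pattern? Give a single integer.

1 → no match
2 → match
3 → match
4 → match
5 → match
6 → match
7 → match
8 → match
9 → match
Total matched: 8

8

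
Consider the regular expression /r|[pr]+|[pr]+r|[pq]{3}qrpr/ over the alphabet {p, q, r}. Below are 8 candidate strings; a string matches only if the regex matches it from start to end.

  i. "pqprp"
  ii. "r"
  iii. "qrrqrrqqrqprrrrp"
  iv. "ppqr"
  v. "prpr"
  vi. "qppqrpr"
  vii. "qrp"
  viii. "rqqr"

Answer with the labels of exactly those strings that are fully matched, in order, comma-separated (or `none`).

i. "pqprp" → no match
ii. "r" → match
iii → no match
iv. "ppqr" → no match
v. "prpr" → match
vi. "qppqrpr" → match
vii. "qrp" → no match
viii. "rqqr" → no match

ii, v, vi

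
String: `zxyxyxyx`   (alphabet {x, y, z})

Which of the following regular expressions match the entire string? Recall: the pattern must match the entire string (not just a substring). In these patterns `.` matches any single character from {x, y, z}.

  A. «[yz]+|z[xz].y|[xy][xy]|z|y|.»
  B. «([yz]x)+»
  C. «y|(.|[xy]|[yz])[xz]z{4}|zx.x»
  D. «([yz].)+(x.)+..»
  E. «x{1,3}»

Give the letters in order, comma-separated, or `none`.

B

A → no match
B → match
C → no match
D → no match
E → no match — must start with `x`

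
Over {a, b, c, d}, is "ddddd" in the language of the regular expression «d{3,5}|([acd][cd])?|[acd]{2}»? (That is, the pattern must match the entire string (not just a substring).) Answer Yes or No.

Yes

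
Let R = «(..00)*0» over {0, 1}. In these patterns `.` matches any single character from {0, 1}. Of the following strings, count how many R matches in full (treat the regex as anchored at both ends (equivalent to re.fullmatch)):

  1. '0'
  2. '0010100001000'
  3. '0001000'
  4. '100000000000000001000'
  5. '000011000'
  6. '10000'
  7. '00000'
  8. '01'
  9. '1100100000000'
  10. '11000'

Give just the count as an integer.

7

1 → match
2 → no match
3 → no match
4 → match
5 → match
6 → match
7 → match
8 → no match — must end with '0'
9 → match
10 → match
Total matched: 7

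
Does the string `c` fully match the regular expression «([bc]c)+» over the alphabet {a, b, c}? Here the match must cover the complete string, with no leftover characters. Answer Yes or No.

No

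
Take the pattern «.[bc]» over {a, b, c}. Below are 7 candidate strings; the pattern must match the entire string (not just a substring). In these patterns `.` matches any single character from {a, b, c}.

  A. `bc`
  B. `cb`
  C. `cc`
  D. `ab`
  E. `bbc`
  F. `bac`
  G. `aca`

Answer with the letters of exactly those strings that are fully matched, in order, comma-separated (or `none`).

A, B, C, D

A → match
B → match
C → match
D → match
E → no match
F → no match
G → no match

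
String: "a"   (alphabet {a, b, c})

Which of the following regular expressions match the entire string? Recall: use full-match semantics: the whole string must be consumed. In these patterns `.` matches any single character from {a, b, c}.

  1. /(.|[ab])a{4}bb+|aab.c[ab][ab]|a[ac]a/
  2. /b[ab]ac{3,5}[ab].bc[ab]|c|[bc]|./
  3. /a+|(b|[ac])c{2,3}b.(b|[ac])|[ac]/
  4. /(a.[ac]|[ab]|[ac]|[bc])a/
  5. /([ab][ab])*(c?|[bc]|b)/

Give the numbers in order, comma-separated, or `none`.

2, 3

1 → no match
2 → match
3 → match
4 → no match
5 → no match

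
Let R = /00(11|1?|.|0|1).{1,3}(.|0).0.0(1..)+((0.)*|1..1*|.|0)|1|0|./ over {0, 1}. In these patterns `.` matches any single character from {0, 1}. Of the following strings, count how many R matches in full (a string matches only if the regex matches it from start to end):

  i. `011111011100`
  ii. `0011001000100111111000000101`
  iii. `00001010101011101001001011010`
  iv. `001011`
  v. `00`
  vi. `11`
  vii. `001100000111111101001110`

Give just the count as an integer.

1

i → no match
ii → no match
iii → match
iv → no match
v → no match
vi → no match
vii → no match
Total matched: 1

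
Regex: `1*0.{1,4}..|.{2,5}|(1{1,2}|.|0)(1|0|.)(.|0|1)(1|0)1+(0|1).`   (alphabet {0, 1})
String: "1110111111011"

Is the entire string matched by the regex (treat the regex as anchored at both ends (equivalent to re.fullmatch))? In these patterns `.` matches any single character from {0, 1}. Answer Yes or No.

No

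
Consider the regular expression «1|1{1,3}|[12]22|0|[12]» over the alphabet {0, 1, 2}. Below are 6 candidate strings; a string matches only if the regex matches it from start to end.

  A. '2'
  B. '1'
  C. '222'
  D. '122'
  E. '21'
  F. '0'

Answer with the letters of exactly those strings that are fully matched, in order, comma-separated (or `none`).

A, B, C, D, F

A → match
B → match
C → match
D → match
E → no match
F → match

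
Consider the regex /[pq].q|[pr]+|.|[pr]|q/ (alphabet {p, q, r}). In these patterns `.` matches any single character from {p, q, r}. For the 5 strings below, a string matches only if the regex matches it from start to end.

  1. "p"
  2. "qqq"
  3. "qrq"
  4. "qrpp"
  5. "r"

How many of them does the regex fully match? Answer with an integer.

4

1. "p" → match
2. "qqq" → match
3. "qrq" → match
4. "qrpp" → no match
5. "r" → match
Total matched: 4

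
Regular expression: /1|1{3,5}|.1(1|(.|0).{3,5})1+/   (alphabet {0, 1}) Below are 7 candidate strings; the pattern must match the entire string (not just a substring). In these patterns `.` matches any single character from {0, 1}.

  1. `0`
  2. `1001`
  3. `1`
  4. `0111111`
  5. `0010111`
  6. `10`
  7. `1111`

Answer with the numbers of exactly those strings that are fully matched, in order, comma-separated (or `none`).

1 → no match — must end with `1`
2 → no match
3 → match
4 → match
5 → no match
6 → no match — must end with `1`
7 → match

3, 4, 7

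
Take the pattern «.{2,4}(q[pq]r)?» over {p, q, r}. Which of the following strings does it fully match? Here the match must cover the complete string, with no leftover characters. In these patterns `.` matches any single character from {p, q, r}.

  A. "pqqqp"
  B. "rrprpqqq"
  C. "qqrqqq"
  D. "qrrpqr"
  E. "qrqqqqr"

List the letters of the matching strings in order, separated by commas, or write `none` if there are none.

E

A → no match
B → no match
C → no match
D → no match
E → match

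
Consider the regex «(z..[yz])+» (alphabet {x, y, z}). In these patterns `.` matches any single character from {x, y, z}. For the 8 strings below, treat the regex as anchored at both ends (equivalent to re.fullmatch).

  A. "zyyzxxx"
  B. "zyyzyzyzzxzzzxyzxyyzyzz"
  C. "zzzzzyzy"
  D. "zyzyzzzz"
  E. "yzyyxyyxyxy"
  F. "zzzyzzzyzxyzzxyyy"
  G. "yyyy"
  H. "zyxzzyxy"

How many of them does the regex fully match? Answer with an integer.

3

A → no match
B → no match
C → match
D → match
E → no match — must start with "z"
F → no match
G → no match — must start with "z"
H → match
Total matched: 3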